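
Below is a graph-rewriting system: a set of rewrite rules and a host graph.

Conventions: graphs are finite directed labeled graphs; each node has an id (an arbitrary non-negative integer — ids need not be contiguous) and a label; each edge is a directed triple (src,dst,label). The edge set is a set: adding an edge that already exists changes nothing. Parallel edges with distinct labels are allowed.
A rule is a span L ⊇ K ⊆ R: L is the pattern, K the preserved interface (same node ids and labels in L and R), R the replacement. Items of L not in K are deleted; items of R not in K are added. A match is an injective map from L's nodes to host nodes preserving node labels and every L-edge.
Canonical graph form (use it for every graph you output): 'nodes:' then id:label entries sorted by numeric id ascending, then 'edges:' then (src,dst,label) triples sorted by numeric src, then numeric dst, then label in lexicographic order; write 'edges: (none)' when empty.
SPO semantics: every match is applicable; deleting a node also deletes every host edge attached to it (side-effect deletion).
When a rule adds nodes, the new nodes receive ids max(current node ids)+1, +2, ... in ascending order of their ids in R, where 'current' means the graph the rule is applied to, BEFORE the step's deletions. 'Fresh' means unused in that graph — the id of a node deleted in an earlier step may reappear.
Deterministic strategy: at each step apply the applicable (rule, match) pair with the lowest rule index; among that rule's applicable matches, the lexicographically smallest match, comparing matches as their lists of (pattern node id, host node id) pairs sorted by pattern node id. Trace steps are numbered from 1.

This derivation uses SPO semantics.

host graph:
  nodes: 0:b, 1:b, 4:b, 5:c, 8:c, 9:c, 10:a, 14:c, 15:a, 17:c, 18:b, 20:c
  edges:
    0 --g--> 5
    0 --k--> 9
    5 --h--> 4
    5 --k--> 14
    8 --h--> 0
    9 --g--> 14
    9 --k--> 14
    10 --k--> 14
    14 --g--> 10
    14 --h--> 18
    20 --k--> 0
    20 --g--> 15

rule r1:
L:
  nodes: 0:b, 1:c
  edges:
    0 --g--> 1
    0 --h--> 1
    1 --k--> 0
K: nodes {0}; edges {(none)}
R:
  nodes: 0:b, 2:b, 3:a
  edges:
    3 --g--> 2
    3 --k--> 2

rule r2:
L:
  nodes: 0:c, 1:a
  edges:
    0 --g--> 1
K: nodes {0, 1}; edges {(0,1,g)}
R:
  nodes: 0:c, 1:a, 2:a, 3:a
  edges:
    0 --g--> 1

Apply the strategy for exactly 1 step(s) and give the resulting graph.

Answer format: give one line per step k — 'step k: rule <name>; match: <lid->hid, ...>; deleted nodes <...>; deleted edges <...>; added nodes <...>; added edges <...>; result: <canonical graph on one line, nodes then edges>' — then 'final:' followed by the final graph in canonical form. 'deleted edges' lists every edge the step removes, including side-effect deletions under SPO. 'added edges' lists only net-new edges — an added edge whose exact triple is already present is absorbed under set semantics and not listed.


step 1: rule r2; match: 0->14, 1->10; deleted nodes (none); deleted edges (none); added nodes 21, 22; added edges (none); result: nodes: 0:b, 1:b, 4:b, 5:c, 8:c, 9:c, 10:a, 14:c, 15:a, 17:c, 18:b, 20:c, 21:a, 22:a edges: (0,5,g); (0,9,k); (5,4,h); (5,14,k); (8,0,h); (9,14,g); (9,14,k); (10,14,k); (14,10,g); (14,18,h); (20,0,k); (20,15,g)
final:
nodes: 0:b, 1:b, 4:b, 5:c, 8:c, 9:c, 10:a, 14:c, 15:a, 17:c, 18:b, 20:c, 21:a, 22:a
edges: (0,5,g); (0,9,k); (5,4,h); (5,14,k); (8,0,h); (9,14,g); (9,14,k); (10,14,k); (14,10,g); (14,18,h); (20,0,k); (20,15,g)


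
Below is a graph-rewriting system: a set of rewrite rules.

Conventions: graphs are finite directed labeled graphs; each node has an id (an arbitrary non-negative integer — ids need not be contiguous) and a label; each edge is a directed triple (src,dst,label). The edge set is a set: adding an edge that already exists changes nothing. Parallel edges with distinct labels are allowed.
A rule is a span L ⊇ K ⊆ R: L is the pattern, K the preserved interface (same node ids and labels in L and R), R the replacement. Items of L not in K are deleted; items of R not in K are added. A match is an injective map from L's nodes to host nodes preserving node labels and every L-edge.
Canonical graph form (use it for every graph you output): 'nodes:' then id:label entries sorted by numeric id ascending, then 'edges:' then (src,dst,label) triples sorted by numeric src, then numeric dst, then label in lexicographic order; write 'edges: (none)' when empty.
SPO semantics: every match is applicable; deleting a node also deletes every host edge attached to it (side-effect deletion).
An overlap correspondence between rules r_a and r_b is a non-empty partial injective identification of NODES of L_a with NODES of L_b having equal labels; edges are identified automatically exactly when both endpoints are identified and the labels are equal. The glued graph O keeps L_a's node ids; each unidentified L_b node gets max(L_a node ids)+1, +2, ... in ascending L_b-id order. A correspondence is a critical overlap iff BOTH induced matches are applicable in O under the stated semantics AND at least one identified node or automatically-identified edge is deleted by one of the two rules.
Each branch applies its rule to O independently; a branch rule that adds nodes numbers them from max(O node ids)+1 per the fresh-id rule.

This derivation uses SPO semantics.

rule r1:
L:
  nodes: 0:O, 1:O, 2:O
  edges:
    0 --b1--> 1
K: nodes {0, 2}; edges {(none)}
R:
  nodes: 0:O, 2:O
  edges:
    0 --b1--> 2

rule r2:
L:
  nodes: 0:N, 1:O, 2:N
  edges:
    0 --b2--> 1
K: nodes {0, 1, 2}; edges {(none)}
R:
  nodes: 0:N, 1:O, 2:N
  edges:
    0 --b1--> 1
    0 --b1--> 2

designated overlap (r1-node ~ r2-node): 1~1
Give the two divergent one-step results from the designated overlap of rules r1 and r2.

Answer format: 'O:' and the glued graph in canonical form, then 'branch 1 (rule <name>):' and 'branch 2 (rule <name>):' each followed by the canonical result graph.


O:
nodes: 0:O, 1:O, 2:O, 3:N, 4:N
edges: (0,1,b1); (3,1,b2)
branch 1 (rule r1):
nodes: 0:O, 2:O, 3:N, 4:N
edges: (0,2,b1)
branch 2 (rule r2):
nodes: 0:O, 1:O, 2:O, 3:N, 4:N
edges: (0,1,b1); (3,1,b1); (3,4,b1)


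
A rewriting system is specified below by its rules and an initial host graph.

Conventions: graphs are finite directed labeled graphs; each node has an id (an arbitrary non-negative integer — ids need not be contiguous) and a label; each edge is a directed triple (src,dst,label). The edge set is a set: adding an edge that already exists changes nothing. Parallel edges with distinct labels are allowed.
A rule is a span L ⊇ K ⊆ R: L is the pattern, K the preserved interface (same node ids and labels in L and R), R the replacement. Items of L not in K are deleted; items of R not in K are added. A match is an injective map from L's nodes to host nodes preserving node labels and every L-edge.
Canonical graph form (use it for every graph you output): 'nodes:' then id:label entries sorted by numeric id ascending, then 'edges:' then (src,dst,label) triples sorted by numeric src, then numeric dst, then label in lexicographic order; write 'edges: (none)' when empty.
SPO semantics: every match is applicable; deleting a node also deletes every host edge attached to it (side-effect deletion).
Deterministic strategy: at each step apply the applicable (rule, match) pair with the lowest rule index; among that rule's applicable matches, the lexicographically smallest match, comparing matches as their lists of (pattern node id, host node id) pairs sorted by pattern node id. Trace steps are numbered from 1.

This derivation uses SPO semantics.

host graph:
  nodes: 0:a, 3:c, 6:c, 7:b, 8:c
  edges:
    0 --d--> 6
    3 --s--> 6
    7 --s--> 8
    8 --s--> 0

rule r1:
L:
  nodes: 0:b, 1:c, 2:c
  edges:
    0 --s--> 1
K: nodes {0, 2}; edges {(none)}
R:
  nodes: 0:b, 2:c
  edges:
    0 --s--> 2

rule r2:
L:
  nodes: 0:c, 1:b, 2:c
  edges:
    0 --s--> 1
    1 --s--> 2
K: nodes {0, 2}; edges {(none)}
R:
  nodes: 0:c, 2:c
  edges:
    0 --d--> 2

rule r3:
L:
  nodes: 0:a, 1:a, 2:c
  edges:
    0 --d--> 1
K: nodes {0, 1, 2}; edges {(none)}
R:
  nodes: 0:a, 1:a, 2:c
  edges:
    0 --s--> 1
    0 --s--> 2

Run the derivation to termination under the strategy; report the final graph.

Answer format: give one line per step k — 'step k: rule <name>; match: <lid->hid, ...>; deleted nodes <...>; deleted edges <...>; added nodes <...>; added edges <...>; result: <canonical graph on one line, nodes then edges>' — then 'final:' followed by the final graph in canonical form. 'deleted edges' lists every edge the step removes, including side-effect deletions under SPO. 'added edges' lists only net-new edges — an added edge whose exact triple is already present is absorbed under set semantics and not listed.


step 1: rule r1; match: 0->7, 1->8, 2->3; deleted nodes 8; deleted edges (7,8,s); (8,0,s); added nodes (none); added edges (7,3,s); result: nodes: 0:a, 3:c, 6:c, 7:b edges: (0,6,d); (3,6,s); (7,3,s)
step 2: rule r1; match: 0->7, 1->3, 2->6; deleted nodes 3; deleted edges (3,6,s); (7,3,s); added nodes (none); added edges (7,6,s); result: nodes: 0:a, 6:c, 7:b edges: (0,6,d); (7,6,s)
final:
nodes: 0:a, 6:c, 7:b
edges: (0,6,d); (7,6,s)


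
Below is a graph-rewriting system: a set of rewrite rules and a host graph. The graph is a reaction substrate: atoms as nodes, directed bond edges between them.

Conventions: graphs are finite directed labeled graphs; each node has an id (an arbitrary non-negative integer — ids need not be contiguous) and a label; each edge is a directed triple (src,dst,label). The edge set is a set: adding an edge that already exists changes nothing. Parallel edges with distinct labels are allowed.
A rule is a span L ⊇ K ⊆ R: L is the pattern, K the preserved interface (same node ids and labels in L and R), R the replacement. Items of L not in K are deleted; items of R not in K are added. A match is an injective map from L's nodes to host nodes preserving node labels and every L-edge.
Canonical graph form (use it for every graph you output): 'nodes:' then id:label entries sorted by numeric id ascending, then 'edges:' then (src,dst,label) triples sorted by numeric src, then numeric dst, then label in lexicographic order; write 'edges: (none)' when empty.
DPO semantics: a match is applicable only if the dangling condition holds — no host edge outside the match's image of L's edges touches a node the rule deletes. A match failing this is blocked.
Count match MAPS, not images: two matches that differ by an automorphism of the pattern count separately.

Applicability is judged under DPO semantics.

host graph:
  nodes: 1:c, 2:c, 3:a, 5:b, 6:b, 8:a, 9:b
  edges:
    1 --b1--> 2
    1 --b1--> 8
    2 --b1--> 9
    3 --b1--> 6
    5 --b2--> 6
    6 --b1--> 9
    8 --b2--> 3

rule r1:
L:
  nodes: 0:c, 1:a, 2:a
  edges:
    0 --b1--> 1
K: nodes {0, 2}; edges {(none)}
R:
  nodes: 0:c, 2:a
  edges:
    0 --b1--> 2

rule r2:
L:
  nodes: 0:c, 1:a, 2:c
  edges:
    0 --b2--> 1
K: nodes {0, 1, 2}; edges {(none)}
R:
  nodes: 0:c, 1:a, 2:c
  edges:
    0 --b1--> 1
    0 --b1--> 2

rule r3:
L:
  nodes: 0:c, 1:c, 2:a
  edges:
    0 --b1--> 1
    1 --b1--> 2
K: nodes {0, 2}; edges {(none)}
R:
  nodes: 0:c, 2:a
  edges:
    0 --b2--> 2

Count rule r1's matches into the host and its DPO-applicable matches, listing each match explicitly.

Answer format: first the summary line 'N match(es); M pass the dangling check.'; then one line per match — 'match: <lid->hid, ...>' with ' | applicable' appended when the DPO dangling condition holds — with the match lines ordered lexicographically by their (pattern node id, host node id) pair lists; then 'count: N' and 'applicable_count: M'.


1 match(es); 0 pass the dangling check.
match: 0->1, 1->8, 2->3
count: 1
applicable_count: 0


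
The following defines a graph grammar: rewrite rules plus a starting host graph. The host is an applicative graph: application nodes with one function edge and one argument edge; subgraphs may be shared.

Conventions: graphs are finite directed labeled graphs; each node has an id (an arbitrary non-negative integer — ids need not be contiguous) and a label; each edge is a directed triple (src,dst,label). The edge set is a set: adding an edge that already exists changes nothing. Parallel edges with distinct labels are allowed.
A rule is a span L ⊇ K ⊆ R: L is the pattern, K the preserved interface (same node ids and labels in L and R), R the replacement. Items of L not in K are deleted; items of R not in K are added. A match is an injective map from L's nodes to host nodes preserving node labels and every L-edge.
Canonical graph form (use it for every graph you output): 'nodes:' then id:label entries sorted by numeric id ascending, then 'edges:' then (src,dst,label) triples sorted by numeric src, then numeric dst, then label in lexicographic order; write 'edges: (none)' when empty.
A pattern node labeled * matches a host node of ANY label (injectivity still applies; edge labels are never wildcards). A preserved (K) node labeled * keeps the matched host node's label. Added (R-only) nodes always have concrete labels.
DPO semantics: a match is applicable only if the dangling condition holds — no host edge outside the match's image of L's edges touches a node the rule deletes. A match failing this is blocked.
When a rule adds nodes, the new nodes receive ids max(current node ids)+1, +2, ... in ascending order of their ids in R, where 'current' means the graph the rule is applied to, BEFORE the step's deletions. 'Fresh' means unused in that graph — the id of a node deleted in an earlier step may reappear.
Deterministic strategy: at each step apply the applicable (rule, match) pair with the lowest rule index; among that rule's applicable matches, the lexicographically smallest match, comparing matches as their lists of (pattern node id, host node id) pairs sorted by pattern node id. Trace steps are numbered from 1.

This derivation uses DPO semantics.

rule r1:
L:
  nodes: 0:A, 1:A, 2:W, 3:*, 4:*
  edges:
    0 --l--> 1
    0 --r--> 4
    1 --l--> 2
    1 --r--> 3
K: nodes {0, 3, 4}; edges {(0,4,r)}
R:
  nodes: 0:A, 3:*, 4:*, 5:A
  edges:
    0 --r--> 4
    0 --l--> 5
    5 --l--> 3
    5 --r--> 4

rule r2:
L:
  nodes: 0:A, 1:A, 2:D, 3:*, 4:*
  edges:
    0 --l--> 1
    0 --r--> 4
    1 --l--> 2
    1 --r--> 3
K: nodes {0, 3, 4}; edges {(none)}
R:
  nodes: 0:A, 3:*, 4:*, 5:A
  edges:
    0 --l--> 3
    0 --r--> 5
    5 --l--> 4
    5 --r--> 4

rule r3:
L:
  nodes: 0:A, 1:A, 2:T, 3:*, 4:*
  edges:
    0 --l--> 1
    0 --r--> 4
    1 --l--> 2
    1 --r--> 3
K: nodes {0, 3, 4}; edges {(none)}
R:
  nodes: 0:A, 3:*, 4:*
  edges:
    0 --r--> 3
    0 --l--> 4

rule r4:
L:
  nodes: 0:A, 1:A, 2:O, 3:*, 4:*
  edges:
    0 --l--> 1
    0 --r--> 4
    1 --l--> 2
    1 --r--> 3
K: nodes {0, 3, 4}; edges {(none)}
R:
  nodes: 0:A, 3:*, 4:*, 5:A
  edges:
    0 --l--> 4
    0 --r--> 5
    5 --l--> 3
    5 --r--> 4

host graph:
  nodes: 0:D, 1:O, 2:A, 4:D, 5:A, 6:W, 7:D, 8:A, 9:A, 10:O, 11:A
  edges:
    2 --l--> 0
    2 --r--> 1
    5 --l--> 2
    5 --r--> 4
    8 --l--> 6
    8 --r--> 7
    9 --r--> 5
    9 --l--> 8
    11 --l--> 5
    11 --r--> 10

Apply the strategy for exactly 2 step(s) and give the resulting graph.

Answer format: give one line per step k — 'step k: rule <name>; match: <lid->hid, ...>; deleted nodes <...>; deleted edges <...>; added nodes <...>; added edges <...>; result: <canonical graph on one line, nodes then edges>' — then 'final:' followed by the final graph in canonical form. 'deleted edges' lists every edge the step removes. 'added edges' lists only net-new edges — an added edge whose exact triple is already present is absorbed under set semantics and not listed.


step 1: rule r1; match: 0->9, 1->8, 2->6, 3->7, 4->5; deleted nodes 6, 8; deleted edges (8,6,l); (8,7,r); (9,8,l); added nodes 12; added edges (9,12,l); (12,5,r); (12,7,l); result: nodes: 0:D, 1:O, 2:A, 4:D, 5:A, 7:D, 9:A, 10:O, 11:A, 12:A edges: (2,0,l); (2,1,r); (5,2,l); (5,4,r); (9,5,r); (9,12,l); (11,5,l); (11,10,r); (12,5,r); (12,7,l)
step 2: rule r2; match: 0->5, 1->2, 2->0, 3->1, 4->4; deleted nodes 0, 2; deleted edges (2,0,l); (2,1,r); (5,2,l); (5,4,r); added nodes 13; added edges (5,1,l); (5,13,r); (13,4,l); (13,4,r); result: nodes: 1:O, 4:D, 5:A, 7:D, 9:A, 10:O, 11:A, 12:A, 13:A edges: (5,1,l); (5,13,r); (9,5,r); (9,12,l); (11,5,l); (11,10,r); (12,5,r); (12,7,l); (13,4,l); (13,4,r)
final:
nodes: 1:O, 4:D, 5:A, 7:D, 9:A, 10:O, 11:A, 12:A, 13:A
edges: (5,1,l); (5,13,r); (9,5,r); (9,12,l); (11,5,l); (11,10,r); (12,5,r); (12,7,l); (13,4,l); (13,4,r)


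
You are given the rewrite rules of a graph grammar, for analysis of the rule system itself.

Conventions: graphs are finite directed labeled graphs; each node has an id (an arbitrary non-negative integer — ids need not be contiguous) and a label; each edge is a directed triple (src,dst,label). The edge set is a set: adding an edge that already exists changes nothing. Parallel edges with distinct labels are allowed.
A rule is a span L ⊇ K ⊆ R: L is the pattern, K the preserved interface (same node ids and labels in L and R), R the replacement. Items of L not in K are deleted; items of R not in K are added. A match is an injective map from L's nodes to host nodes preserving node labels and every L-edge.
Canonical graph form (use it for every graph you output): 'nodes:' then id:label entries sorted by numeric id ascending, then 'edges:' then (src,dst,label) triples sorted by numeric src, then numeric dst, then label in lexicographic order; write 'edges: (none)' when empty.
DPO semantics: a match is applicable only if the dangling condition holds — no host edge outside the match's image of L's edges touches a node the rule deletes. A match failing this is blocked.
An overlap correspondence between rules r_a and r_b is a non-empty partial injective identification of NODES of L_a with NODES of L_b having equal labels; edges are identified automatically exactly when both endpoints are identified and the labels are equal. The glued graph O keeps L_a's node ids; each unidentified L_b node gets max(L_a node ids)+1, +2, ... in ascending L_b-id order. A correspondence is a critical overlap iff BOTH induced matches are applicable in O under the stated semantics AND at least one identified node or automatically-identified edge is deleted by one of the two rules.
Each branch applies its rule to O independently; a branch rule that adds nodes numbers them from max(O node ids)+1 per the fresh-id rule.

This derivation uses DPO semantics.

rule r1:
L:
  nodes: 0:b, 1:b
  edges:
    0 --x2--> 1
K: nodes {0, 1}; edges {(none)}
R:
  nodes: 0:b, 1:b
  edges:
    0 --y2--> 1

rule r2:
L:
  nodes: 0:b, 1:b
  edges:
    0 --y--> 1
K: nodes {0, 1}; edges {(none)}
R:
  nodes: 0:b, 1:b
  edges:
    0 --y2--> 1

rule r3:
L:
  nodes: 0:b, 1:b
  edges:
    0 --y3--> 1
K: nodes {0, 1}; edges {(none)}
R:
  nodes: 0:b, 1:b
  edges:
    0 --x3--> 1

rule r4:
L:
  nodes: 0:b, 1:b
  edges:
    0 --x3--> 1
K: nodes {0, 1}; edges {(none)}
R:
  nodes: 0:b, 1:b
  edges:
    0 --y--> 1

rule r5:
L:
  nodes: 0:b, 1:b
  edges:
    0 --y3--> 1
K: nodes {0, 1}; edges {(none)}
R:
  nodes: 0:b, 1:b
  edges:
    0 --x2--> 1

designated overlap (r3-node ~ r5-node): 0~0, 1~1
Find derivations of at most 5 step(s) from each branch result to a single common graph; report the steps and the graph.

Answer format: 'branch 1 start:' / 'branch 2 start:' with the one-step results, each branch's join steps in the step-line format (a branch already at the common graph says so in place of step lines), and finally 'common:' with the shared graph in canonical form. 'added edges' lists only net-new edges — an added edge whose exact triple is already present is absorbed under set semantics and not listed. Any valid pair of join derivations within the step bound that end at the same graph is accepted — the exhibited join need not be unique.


branch 1 start:
nodes: 0:b, 1:b
edges: (0,1,x3)
branch 2 start:
nodes: 0:b, 1:b
edges: (0,1,x2)
branch 1 step 1: rule r4; match: 0->0, 1->1; deleted nodes (none); deleted edges (0,1,x3); added nodes (none); added edges (0,1,y); result: nodes: 0:b, 1:b edges: (0,1,y)
branch 1 step 2: rule r2; match: 0->0, 1->1; deleted nodes (none); deleted edges (0,1,y); added nodes (none); added edges (0,1,y2); result: nodes: 0:b, 1:b edges: (0,1,y2)
branch 2 step 1: rule r1; match: 0->0, 1->1; deleted nodes (none); deleted edges (0,1,x2); added nodes (none); added edges (0,1,y2); result: nodes: 0:b, 1:b edges: (0,1,y2)
common:
nodes: 0:b, 1:b
edges: (0,1,y2)


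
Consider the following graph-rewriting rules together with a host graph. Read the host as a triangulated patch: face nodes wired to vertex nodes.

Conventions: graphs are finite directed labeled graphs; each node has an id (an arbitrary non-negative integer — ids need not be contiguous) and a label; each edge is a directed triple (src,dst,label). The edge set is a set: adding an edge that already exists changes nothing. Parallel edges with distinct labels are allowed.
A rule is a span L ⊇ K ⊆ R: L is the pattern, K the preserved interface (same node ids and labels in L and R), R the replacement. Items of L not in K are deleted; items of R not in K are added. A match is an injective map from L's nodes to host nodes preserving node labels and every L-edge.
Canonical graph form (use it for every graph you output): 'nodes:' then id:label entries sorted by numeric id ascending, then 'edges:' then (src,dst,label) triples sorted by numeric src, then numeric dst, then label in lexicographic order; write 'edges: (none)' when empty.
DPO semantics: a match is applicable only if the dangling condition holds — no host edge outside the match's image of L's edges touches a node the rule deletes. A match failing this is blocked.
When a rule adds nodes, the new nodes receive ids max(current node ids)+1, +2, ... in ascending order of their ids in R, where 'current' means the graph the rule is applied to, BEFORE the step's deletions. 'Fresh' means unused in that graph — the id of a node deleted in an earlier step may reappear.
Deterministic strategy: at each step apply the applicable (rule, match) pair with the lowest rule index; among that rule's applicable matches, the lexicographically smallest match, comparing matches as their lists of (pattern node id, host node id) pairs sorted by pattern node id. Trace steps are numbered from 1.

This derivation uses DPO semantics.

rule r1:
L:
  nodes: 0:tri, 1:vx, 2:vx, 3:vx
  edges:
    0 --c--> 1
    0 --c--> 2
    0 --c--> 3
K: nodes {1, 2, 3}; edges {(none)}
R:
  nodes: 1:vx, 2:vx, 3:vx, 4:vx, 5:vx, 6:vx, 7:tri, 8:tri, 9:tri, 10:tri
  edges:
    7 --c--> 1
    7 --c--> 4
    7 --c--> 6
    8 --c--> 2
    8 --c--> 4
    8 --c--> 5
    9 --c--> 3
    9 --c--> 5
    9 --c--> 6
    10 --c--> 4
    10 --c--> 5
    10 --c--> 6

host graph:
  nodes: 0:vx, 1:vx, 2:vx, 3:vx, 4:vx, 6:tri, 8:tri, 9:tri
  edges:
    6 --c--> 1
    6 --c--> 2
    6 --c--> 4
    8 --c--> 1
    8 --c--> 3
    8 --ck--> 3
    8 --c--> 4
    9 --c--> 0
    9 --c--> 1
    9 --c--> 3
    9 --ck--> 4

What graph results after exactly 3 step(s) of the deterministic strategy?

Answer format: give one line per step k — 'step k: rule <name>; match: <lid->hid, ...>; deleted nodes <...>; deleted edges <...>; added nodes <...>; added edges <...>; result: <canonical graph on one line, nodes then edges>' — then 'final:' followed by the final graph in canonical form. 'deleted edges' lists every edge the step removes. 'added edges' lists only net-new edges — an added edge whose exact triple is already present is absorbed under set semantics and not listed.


step 1: rule r1; match: 0->6, 1->1, 2->2, 3->4; deleted nodes 6; deleted edges (6,1,c); (6,2,c); (6,4,c); added nodes 10, 11, 12, 13, 14, 15, 16; added edges (13,1,c); (13,10,c); (13,12,c); (14,2,c); (14,10,c); (14,11,c); (15,4,c); (15,11,c); (15,12,c); (16,10,c); (16,11,c); (16,12,c); result: nodes: 0:vx, 1:vx, 2:vx, 3:vx, 4:vx, 8:tri, 9:tri, 10:vx, 11:vx, 12:vx, 13:tri, 14:tri, 15:tri, 16:tri edges: (8,1,c); (8,3,c); (8,3,ck); (8,4,c); (9,0,c); (9,1,c); (9,3,c); (9,4,ck); (13,1,c); (13,10,c); (13,12,c); (14,2,c); (14,10,c); (14,11,c); (15,4,c); (15,11,c); (15,12,c); (16,10,c); (16,11,c); (16,12,c)
step 2: rule r1; match: 0->13, 1->1, 2->10, 3->12; deleted nodes 13; deleted edges (13,1,c); (13,10,c); (13,12,c); added nodes 17, 18, 19, 20, 21, 22, 23; added edges (20,1,c); (20,17,c); (20,19,c); (21,10,c); (21,17,c); (21,18,c); (22,12,c); (22,18,c); (22,19,c); (23,17,c); (23,18,c); (23,19,c); result: nodes: 0:vx, 1:vx, 2:vx, 3:vx, 4:vx, 8:tri, 9:tri, 10:vx, 11:vx, 12:vx, 14:tri, 15:tri, 16:tri, 17:vx, 18:vx, 19:vx, 20:tri, 21:tri, 22:tri, 23:tri edges: (8,1,c); (8,3,c); (8,3,ck); (8,4,c); (9,0,c); (9,1,c); (9,3,c); (9,4,ck); (14,2,c); (14,10,c); (14,11,c); (15,4,c); (15,11,c); (15,12,c); (16,10,c); (16,11,c); (16,12,c); (20,1,c); (20,17,c); (20,19,c); (21,10,c); (21,17,c); (21,18,c); (22,12,c); (22,18,c); (22,19,c); (23,17,c); (23,18,c); (23,19,c)
step 3: rule r1; match: 0->14, 1->2, 2->10, 3->11; deleted nodes 14; deleted edges (14,2,c); (14,10,c); (14,11,c); added nodes 24, 25, 26, 27, 28, 29, 30; added edges (27,2,c); (27,24,c); (27,26,c); (28,10,c); (28,24,c); (28,25,c); (29,11,c); (29,25,c); (29,26,c); (30,24,c); (30,25,c); (30,26,c); result: nodes: 0:vx, 1:vx, 2:vx, 3:vx, 4:vx, 8:tri, 9:tri, 10:vx, 11:vx, 12:vx, 15:tri, 16:tri, 17:vx, 18:vx, 19:vx, 20:tri, 21:tri, 22:tri, 23:tri, 24:vx, 25:vx, 26:vx, 27:tri, 28:tri, 29:tri, 30:tri edges: (8,1,c); (8,3,c); (8,3,ck); (8,4,c); (9,0,c); (9,1,c); (9,3,c); (9,4,ck); (15,4,c); (15,11,c); (15,12,c); (16,10,c); (16,11,c); (16,12,c); (20,1,c); (20,17,c); (20,19,c); (21,10,c); (21,17,c); (21,18,c); (22,12,c); (22,18,c); (22,19,c); (23,17,c); (23,18,c); (23,19,c); (27,2,c); (27,24,c); (27,26,c); (28,10,c); (28,24,c); (28,25,c); (29,11,c); (29,25,c); (29,26,c); (30,24,c); (30,25,c); (30,26,c)
final:
nodes: 0:vx, 1:vx, 2:vx, 3:vx, 4:vx, 8:tri, 9:tri, 10:vx, 11:vx, 12:vx, 15:tri, 16:tri, 17:vx, 18:vx, 19:vx, 20:tri, 21:tri, 22:tri, 23:tri, 24:vx, 25:vx, 26:vx, 27:tri, 28:tri, 29:tri, 30:tri
edges: (8,1,c); (8,3,c); (8,3,ck); (8,4,c); (9,0,c); (9,1,c); (9,3,c); (9,4,ck); (15,4,c); (15,11,c); (15,12,c); (16,10,c); (16,11,c); (16,12,c); (20,1,c); (20,17,c); (20,19,c); (21,10,c); (21,17,c); (21,18,c); (22,12,c); (22,18,c); (22,19,c); (23,17,c); (23,18,c); (23,19,c); (27,2,c); (27,24,c); (27,26,c); (28,10,c); (28,24,c); (28,25,c); (29,11,c); (29,25,c); (29,26,c); (30,24,c); (30,25,c); (30,26,c)


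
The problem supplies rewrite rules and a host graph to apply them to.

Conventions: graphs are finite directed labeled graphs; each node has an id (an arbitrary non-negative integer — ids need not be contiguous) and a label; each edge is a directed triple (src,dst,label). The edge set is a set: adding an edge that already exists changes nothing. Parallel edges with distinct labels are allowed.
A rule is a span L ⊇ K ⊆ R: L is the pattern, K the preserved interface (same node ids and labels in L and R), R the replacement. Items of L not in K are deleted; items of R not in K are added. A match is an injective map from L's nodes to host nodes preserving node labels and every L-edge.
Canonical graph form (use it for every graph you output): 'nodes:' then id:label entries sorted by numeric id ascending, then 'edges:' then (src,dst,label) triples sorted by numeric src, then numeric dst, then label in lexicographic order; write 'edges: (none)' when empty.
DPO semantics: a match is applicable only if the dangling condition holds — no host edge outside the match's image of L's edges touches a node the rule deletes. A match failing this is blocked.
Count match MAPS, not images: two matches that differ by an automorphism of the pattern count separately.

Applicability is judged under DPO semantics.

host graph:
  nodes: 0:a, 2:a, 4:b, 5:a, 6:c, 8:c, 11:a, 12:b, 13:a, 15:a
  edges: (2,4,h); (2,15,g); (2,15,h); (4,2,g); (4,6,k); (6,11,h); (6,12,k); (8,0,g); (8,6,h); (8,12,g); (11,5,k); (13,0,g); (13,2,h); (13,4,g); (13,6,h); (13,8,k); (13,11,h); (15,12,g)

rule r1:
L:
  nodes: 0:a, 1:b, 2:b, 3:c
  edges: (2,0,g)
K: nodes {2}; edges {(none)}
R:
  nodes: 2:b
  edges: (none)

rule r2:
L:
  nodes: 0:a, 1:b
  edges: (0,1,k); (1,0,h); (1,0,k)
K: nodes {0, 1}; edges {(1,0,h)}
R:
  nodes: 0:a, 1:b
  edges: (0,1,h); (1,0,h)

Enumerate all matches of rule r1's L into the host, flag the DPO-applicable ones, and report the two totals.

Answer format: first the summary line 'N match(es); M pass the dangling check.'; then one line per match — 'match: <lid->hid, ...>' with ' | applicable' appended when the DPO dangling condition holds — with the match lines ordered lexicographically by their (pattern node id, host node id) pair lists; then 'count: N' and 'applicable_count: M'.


2 match(es); 0 pass the dangling check.
match: 0->2, 1->12, 2->4, 3->6
match: 0->2, 1->12, 2->4, 3->8
count: 2
applicable_count: 0


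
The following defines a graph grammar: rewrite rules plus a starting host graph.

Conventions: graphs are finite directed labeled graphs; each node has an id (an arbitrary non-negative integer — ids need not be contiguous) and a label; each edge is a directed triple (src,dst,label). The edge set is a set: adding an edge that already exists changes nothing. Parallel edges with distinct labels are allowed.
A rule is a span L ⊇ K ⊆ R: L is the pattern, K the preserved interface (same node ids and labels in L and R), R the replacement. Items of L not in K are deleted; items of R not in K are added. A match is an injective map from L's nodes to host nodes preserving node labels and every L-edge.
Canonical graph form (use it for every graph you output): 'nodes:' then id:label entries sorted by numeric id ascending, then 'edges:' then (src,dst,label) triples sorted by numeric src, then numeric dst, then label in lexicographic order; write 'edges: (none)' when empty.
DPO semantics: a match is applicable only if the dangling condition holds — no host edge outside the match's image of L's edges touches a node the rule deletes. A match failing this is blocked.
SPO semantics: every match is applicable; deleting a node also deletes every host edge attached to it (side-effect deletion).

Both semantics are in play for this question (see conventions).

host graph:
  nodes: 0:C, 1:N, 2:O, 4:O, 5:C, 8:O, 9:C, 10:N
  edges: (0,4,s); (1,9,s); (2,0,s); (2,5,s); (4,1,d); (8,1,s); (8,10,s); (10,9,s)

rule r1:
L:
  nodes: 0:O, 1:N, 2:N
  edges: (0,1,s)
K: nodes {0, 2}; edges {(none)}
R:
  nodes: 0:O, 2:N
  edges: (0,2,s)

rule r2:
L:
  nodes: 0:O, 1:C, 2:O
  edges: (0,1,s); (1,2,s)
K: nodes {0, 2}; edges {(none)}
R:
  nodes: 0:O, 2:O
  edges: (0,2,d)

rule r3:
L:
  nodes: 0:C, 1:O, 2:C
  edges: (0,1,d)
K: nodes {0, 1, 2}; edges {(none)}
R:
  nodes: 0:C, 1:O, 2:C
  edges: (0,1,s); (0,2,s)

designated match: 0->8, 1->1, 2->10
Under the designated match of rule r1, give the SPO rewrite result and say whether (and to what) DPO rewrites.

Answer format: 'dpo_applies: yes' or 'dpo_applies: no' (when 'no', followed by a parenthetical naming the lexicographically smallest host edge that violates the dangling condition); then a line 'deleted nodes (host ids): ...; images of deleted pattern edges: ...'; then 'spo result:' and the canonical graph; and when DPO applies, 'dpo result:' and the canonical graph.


dpo_applies: no
(the rule deletes node 1, which keeps host edge (1,9,s) outside the match image — the dangling condition fails, DPO blocks; SPO proceeds and side-deletes such edges)
deleted nodes (host ids): 1; images of deleted pattern edges: (8,1,s)
spo result:
nodes: 0:C, 2:O, 4:O, 5:C, 8:O, 9:C, 10:N
edges: (0,4,s); (2,0,s); (2,5,s); (8,10,s); (10,9,s)


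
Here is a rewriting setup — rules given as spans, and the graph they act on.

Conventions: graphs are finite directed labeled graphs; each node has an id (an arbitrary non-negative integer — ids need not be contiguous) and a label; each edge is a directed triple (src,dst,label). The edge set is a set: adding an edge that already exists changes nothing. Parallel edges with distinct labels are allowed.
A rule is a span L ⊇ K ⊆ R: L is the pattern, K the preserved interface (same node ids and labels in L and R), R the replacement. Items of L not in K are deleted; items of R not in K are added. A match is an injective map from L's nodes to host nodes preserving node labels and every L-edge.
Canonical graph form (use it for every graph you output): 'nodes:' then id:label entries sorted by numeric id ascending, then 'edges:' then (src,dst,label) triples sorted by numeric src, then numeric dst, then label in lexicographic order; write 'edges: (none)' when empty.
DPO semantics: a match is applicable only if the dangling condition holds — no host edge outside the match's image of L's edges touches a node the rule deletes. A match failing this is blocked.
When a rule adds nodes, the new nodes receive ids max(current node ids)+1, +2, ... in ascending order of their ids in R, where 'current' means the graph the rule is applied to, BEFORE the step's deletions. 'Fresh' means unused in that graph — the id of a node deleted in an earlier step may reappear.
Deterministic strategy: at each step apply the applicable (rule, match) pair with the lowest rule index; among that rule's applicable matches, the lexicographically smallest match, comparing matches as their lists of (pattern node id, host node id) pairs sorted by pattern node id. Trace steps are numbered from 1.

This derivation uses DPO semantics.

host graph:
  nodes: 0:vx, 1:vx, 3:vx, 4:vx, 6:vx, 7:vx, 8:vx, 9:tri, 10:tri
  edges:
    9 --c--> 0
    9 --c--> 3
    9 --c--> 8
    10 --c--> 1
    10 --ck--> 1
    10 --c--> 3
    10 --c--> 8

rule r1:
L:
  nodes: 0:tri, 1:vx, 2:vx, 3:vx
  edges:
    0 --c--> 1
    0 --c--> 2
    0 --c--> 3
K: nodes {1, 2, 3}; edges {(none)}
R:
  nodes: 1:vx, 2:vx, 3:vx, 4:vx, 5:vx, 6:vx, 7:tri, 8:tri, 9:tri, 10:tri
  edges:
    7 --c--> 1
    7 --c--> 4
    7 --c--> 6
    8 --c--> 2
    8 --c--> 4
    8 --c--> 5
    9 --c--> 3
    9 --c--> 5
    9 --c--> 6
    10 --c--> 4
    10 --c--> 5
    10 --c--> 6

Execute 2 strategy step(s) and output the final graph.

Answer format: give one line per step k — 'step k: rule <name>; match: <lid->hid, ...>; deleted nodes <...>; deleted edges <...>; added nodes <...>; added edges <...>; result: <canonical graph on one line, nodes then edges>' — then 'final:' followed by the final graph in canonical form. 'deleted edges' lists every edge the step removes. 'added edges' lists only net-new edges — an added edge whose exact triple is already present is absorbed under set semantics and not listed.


step 1: rule r1; match: 0->9, 1->0, 2->3, 3->8; deleted nodes 9; deleted edges (9,0,c); (9,3,c); (9,8,c); added nodes 11, 12, 13, 14, 15, 16, 17; added edges (14,0,c); (14,11,c); (14,13,c); (15,3,c); (15,11,c); (15,12,c); (16,8,c); (16,12,c); (16,13,c); (17,11,c); (17,12,c); (17,13,c); result: nodes: 0:vx, 1:vx, 3:vx, 4:vx, 6:vx, 7:vx, 8:vx, 10:tri, 11:vx, 12:vx, 13:vx, 14:tri, 15:tri, 16:tri, 17:tri edges: (10,1,c); (10,1,ck); (10,3,c); (10,8,c); (14,0,c); (14,11,c); (14,13,c); (15,3,c); (15,11,c); (15,12,c); (16,8,c); (16,12,c); (16,13,c); (17,11,c); (17,12,c); (17,13,c)
step 2: rule r1; match: 0->14, 1->0, 2->11, 3->13; deleted nodes 14; deleted edges (14,0,c); (14,11,c); (14,13,c); added nodes 18, 19, 20, 21, 22, 23, 24; added edges (21,0,c); (21,18,c); (21,20,c); (22,11,c); (22,18,c); (22,19,c); (23,13,c); (23,19,c); (23,20,c); (24,18,c); (24,19,c); (24,20,c); result: nodes: 0:vx, 1:vx, 3:vx, 4:vx, 6:vx, 7:vx, 8:vx, 10:tri, 11:vx, 12:vx, 13:vx, 15:tri, 16:tri, 17:tri, 18:vx, 19:vx, 20:vx, 21:tri, 22:tri, 23:tri, 24:tri edges: (10,1,c); (10,1,ck); (10,3,c); (10,8,c); (15,3,c); (15,11,c); (15,12,c); (16,8,c); (16,12,c); (16,13,c); (17,11,c); (17,12,c); (17,13,c); (21,0,c); (21,18,c); (21,20,c); (22,11,c); (22,18,c); (22,19,c); (23,13,c); (23,19,c); (23,20,c); (24,18,c); (24,19,c); (24,20,c)
final:
nodes: 0:vx, 1:vx, 3:vx, 4:vx, 6:vx, 7:vx, 8:vx, 10:tri, 11:vx, 12:vx, 13:vx, 15:tri, 16:tri, 17:tri, 18:vx, 19:vx, 20:vx, 21:tri, 22:tri, 23:tri, 24:tri
edges: (10,1,c); (10,1,ck); (10,3,c); (10,8,c); (15,3,c); (15,11,c); (15,12,c); (16,8,c); (16,12,c); (16,13,c); (17,11,c); (17,12,c); (17,13,c); (21,0,c); (21,18,c); (21,20,c); (22,11,c); (22,18,c); (22,19,c); (23,13,c); (23,19,c); (23,20,c); (24,18,c); (24,19,c); (24,20,c)


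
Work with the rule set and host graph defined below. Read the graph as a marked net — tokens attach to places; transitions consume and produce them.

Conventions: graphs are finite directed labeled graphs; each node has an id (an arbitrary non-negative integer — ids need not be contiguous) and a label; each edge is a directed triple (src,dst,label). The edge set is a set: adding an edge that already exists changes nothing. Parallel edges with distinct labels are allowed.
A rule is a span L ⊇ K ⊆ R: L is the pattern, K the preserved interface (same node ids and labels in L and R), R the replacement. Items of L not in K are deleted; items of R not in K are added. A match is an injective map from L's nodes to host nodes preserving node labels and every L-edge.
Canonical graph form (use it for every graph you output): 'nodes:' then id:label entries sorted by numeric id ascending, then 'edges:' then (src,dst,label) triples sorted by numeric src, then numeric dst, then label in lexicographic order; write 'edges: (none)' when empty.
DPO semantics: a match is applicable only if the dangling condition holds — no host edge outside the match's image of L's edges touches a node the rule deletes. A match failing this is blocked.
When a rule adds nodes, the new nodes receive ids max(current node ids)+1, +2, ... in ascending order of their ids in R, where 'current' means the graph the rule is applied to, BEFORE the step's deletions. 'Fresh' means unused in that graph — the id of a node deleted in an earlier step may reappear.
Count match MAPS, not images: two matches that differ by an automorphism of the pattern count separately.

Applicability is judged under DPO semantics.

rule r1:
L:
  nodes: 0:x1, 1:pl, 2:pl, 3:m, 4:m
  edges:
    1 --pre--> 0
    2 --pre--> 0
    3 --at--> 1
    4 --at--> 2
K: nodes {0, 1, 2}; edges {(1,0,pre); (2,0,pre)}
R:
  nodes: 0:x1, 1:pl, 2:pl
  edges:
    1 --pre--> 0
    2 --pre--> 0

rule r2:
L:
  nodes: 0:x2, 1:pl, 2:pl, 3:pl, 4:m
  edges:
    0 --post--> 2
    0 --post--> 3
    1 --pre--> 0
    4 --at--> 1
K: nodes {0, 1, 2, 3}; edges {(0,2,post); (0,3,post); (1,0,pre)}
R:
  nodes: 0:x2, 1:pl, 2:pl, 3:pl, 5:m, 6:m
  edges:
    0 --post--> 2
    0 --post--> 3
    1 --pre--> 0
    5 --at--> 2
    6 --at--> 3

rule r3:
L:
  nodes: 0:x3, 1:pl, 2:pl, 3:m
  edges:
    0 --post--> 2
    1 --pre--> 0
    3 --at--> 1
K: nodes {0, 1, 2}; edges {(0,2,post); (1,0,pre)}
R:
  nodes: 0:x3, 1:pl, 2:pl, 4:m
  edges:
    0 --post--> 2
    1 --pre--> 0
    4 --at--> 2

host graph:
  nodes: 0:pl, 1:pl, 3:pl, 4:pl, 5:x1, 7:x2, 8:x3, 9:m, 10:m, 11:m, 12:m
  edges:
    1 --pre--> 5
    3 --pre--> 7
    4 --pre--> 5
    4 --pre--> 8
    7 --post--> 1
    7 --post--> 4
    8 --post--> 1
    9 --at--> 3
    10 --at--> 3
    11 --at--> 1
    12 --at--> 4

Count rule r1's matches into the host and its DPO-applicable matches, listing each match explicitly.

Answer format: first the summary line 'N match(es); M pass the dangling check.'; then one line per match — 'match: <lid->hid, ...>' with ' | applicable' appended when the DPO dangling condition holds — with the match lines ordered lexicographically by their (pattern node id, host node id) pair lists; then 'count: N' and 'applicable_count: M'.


2 match(es); 2 pass the dangling check.
match: 0->5, 1->1, 2->4, 3->11, 4->12 | applicable
match: 0->5, 1->4, 2->1, 3->12, 4->11 | applicable
count: 2
applicable_count: 2


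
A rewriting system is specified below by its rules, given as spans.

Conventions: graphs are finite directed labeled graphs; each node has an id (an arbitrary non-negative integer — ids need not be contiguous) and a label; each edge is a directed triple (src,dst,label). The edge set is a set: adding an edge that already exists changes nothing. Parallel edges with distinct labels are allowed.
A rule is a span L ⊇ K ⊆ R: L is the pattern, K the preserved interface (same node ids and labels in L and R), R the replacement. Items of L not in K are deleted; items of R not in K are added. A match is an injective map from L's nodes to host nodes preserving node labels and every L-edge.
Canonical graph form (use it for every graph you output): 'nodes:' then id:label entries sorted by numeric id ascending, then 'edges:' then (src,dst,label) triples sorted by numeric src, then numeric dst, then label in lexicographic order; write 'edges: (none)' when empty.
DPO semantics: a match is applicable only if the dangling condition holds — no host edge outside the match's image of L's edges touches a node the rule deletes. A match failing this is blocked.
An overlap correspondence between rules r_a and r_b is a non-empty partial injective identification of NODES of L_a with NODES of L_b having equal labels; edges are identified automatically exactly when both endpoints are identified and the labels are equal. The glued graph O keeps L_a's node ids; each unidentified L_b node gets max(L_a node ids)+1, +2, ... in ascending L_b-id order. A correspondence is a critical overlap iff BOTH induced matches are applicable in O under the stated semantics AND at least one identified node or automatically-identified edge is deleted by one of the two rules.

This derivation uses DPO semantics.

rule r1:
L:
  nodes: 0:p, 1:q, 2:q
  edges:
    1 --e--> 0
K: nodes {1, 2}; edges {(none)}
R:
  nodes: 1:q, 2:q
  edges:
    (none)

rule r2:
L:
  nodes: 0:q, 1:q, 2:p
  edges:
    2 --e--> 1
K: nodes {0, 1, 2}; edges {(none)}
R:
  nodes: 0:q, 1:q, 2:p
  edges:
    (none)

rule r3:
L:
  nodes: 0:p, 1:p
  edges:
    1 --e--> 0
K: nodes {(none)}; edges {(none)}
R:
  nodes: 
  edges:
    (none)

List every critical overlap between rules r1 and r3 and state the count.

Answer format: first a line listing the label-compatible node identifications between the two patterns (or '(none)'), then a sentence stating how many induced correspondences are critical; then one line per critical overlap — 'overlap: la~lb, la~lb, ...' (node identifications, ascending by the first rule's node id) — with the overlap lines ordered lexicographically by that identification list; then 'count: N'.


label-compatible node identifications between L(r1) and L(r3): 0~0, 0~1
0 of the induced correspondences are critical overlaps of r1 and r3.
count: 0
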